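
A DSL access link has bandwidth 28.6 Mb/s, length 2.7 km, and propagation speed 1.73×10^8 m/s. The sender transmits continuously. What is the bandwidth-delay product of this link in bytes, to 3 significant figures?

Propagation delay = 2700 / 173000000 = 1.56069e-05 s.
BDP = R × t_prop = 28600000 × 1.56069e-05 = 446.358 bits.
In bytes: 446.358/8 = 55.8 bytes.

55.8 bytes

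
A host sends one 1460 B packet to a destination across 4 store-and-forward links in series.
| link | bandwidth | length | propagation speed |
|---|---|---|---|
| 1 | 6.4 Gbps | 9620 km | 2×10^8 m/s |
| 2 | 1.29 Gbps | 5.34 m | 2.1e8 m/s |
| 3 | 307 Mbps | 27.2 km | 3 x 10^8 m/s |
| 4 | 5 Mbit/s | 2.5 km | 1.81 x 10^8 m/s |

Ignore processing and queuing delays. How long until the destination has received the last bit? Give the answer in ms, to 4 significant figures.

50.59 ms

L = 1460 × 8 = 11680 bits.
Transmission delays (L/R per hop): 0.001825, 0.00905426, 0.0380456, 2.336 ms; sum = 2.38492 ms.
Propagation delays (d/s per hop): 48.1, 2.54286e-05, 0.0906667, 0.0138122 ms; sum = 48.2045 ms.
End-to-end = 50.59 ms.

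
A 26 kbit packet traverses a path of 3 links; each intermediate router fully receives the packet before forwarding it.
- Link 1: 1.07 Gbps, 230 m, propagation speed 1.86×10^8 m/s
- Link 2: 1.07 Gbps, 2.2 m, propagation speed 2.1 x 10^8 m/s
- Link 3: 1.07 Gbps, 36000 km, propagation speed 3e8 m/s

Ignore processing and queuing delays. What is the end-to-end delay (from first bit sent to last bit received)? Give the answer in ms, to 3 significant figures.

120 ms

L = 26000 bits.
Transmission delay per hop = L/R = 26000/1.07e+09 = 0.0242991 ms; 3 hops → 0.0728972 ms.
Propagation delays (d/s per hop): 0.00123656, 1.04762e-05, 120 ms; sum = 120.001 ms.
End-to-end = 120 ms.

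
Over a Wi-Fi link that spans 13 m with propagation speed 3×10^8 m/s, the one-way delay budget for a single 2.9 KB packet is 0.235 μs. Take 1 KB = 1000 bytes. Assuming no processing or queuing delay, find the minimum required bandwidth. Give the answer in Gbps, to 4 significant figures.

121.0 Gbps

L = 23200 bits.
Propagation delay = 13 / 300000000 = 0.0433333 μs.
Transmission budget = 0.235 − 0.0433333 = 0.191667 μs.
R ≥ L / t_tx = 23200 bits / 1.91667e-07 s = 121.0 Gbps.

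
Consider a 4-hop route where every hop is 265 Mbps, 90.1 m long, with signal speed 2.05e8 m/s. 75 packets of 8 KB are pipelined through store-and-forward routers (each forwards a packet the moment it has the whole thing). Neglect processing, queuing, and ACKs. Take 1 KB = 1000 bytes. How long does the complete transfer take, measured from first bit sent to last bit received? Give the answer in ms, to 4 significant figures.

Per-hop transmission t_tx = L/R = 64000/265000000 = 0.241509 ms.
Per-hop propagation t_prop = 90.1/2.05e+08 = 0.000439512 ms.
Pipeline fill: first packet needs 4·t_tx to clear all hops; remaining 74 packets each add one t_tx.
Total = (4+75-1)·t_tx + 4·t_prop = 78·0.241509 + 4·0.000439512 = 18.84 ms.

18.84 ms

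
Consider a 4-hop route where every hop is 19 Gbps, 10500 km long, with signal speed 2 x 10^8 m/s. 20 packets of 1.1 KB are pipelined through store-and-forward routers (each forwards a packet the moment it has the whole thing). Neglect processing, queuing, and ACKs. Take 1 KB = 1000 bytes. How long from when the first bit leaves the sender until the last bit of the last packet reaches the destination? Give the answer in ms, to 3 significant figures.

210 ms

Per-hop transmission t_tx = L/R = 8800/19000000000 = 0.000463158 ms.
Per-hop propagation t_prop = 10500000/200000000 = 52.5 ms.
Pipeline fill: first packet needs 4·t_tx to clear all hops; remaining 19 packets each add one t_tx.
Total = (4+20-1)·t_tx + 4·t_prop = 23·0.000463158 + 4·52.5 = 210 ms.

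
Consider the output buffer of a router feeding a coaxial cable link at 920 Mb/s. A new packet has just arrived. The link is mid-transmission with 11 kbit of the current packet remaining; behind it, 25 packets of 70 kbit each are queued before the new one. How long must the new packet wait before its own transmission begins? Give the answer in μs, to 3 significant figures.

Each queued packet: L/R = 70000/920000000 = 76.087 μs.
25 queued → 1902.17 μs.
Plus remaining 11000 bits of current packet: 11.9565 μs.
Queuing delay = 1910 μs.

1910 μs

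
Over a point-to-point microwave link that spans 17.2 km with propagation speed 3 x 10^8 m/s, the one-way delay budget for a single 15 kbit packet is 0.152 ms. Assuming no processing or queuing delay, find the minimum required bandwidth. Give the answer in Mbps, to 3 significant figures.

Propagation delay = 17200 / 300000000 = 0.0573333 ms.
Transmission budget = 0.152 − 0.0573333 = 0.0946667 ms.
R ≥ L / t_tx = 15000 bits / 9.46667e-05 s = 158 Mbps.

158 Mbps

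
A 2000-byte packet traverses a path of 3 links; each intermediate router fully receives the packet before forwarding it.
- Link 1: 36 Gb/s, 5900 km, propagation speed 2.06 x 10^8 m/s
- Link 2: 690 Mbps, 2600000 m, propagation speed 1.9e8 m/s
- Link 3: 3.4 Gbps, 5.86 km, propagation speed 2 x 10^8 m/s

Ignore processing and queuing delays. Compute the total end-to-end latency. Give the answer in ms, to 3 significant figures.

42.4 ms

L = 2000 × 8 = 16000 bits.
Transmission delays (L/R per hop): 0.000444444, 0.0231884, 0.00470588 ms; sum = 0.0283387 ms.
Propagation delays (d/s per hop): 28.6408, 13.6842, 0.0293 ms; sum = 42.3543 ms.
End-to-end = 42.4 ms.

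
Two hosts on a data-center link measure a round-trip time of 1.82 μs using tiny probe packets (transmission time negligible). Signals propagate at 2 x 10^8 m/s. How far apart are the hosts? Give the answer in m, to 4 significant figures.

One-way propagation = RTT/2 = 0.91 μs.
d = s × t = 200000000 × 9.1e-07 = 182.0 m.

182.0 m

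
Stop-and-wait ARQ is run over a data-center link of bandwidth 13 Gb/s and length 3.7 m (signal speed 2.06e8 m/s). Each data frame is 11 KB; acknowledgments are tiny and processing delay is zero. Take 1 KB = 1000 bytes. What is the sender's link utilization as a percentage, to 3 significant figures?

t_tx = L/R = 88000/13000000000 = 6.76923e-06 s.
t_prop = 3.7/206000000 = 1.79612e-08 s; RTT = 3.59223e-08 s.
Cycle = t_tx + RTT = 6.80515e-06 s.
Utilization = t_tx / cycle = 6.76923e-06/6.80515e-06 = 99.5 %.

99.5 %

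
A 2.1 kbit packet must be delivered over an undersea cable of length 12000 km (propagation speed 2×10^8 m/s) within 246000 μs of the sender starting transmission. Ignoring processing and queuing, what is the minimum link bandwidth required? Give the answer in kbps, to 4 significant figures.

Propagation delay = 12000000 / 200000000 = 60000 μs.
Transmission budget = 246000 − 60000 = 186000 μs.
R ≥ L / t_tx = 2100 bits / 0.186 s = 11.29 kbps.

11.29 kbps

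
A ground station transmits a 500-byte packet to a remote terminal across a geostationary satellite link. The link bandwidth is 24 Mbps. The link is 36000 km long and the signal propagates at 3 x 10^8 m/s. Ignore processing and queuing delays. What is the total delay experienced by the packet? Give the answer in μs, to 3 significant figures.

120000 μs

L = 500 × 8 = 4000 bits.
Transmission delay = L/R = 4000 / 24000000 = 166.667 μs.
Propagation delay = d/s = 36000000 m / 300000000 m/s = 120000 μs.
Total = 120000 μs.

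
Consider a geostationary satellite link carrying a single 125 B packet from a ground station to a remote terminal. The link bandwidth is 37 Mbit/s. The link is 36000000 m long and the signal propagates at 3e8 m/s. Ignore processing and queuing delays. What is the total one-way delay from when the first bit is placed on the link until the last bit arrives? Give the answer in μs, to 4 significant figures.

L = 125 × 8 = 1000 bits.
Transmission delay = L/R = 1000 / 37000000 = 27.027 μs.
Propagation delay = d/s = 36000000 m / 300000000 m/s = 120000 μs.
Total = 120000 μs.

120000 μs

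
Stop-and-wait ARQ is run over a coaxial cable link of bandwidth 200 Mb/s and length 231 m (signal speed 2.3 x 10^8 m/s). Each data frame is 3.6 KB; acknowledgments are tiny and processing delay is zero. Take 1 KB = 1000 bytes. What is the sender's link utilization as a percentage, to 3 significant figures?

t_tx = L/R = 28800/200000000 = 0.000144 s.
t_prop = 231/2.3e+08 = 1.00435e-06 s; RTT = 2.0087e-06 s.
Cycle = t_tx + RTT = 0.000146009 s.
Utilization = t_tx / cycle = 0.000144/0.000146009 = 98.6 %.

98.6 %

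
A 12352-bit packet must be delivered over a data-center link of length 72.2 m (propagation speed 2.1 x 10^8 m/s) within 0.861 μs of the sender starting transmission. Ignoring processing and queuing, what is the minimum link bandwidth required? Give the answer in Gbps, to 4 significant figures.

23.88 Gbps

Propagation delay = 72.2 / 210000000 = 0.34381 μs.
Transmission budget = 0.861 − 0.34381 = 0.51719 μs.
R ≥ L / t_tx = 12352 bits / 5.1719e-07 s = 23.88 Gbps.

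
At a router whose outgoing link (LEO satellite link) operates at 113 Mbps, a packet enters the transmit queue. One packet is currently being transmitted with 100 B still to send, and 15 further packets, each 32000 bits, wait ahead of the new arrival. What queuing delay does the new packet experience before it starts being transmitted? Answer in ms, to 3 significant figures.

Each queued packet: L/R = 32000/113000000 = 0.283186 ms.
15 queued → 4.24779 ms.
Plus remaining 800 bits of current packet: 0.00707965 ms.
Queuing delay = 4.25 ms.

4.25 ms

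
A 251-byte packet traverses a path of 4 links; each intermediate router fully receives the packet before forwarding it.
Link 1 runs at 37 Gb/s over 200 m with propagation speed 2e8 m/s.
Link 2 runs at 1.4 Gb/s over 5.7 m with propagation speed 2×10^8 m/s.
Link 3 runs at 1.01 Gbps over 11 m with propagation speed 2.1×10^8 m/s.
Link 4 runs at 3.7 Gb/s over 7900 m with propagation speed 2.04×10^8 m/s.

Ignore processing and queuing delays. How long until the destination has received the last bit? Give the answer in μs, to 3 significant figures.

43.8 μs

L = 251 × 8 = 2008 bits.
Transmission delays (L/R per hop): 0.0542703, 1.43429, 1.98812, 0.542703 μs; sum = 4.01938 μs.
Propagation delays (d/s per hop): 1, 0.0285, 0.052381, 38.7255 μs; sum = 39.8064 μs.
End-to-end = 43.8 μs.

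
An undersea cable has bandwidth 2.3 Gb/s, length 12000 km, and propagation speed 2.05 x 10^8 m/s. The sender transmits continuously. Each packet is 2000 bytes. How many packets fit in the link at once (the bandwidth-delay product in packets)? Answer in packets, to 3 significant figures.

Propagation delay = 12000000 / 2.05e+08 = 0.0585366 s.
BDP = R × t_prop = 2300000000 × 0.0585366 = 134634000 bits.
In packets of 16000 bits: 8410 packets.

8410 packets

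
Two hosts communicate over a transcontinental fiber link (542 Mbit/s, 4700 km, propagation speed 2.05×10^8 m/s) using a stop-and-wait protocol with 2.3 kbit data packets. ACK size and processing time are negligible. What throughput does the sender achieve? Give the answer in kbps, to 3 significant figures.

t_tx = L/R = 2300/542000000 = 4.24354e-06 s.
t_prop = 4700000/2.05e+08 = 0.0229268 s; RTT = 0.0458537 s.
Cycle = t_tx + RTT = 0.0458579 s.
Throughput = L / cycle = 2300 / 0.0458579 = 50.2 kbps.

50.2 kbps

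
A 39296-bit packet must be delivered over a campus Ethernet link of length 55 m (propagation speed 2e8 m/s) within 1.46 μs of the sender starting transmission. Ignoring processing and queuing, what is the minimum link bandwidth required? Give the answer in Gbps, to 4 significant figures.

Propagation delay = 55 / 200000000 = 0.275 μs.
Transmission budget = 1.46 − 0.275 = 1.185 μs.
R ≥ L / t_tx = 39296 bits / 1.185e-06 s = 33.16 Gbps.

33.16 Gbps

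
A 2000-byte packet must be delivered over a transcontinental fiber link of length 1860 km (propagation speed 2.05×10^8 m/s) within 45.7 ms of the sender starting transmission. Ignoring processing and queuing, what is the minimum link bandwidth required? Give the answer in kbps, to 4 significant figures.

L = 16000 bits.
Propagation delay = 1860000 / 2.05e+08 = 9.07317 ms.
Transmission budget = 45.7 − 9.07317 = 36.6268 ms.
R ≥ L / t_tx = 16000 bits / 0.0366268 s = 436.8 kbps.

436.8 kbps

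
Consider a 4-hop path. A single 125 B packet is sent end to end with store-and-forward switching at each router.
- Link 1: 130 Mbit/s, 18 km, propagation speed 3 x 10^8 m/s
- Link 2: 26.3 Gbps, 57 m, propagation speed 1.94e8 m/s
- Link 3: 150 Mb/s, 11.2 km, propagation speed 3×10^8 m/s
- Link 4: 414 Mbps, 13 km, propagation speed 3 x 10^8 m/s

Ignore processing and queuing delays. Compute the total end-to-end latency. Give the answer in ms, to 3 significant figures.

0.158 ms

L = 125 × 8 = 1000 bits.
Transmission delays (L/R per hop): 0.00769231, 3.80228e-05, 0.00666667, 0.00241546 ms; sum = 0.0168125 ms.
Propagation delays (d/s per hop): 0.06, 0.000293814, 0.0373333, 0.0433333 ms; sum = 0.14096 ms.
End-to-end = 0.158 ms.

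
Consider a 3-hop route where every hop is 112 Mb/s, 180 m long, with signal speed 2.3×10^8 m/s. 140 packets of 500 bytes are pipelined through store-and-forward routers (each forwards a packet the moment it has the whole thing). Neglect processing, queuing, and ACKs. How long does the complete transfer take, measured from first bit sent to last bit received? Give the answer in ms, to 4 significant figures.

Per-hop transmission t_tx = L/R = 4000/112000000 = 0.0357143 ms.
Per-hop propagation t_prop = 180/2.3e+08 = 0.000782609 ms.
Pipeline fill: first packet needs 3·t_tx to clear all hops; remaining 139 packets each add one t_tx.
Total = (3+140-1)·t_tx + 3·t_prop = 142·0.0357143 + 3·0.000782609 = 5.074 ms.

5.074 ms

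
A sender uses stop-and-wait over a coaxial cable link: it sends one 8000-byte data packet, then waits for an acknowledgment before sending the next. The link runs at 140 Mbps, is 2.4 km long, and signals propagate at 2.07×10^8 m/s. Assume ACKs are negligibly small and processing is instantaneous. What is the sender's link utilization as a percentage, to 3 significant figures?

t_tx = L/R = 64000/140000000 = 0.000457143 s.
t_prop = 2400/2.07e+08 = 1.15942e-05 s; RTT = 2.31884e-05 s.
Cycle = t_tx + RTT = 0.000480331 s.
Utilization = t_tx / cycle = 0.000457143/0.000480331 = 95.2 %.

95.2 %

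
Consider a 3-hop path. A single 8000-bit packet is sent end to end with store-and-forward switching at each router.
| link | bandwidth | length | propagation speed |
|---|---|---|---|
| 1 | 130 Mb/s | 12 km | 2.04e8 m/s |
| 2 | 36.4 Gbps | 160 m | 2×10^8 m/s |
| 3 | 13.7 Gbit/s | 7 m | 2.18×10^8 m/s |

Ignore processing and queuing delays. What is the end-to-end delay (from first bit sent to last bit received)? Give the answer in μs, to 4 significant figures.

Transmission delays (L/R per hop): 61.5385, 0.21978, 0.583942 μs; sum = 62.3422 μs.
Propagation delays (d/s per hop): 58.8235, 0.8, 0.0321101 μs; sum = 59.6556 μs.
End-to-end = 122.0 μs.

122.0 μs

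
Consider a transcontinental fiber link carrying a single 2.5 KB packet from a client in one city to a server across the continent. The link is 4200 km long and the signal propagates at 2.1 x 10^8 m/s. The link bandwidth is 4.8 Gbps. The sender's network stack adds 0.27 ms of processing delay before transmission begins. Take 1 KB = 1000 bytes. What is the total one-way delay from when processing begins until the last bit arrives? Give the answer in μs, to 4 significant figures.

20270 μs

L = 20000 bits.
Transmission delay = L/R = 20000 / 4800000000 = 4.16667 μs.
Propagation delay = d/s = 4200000 m / 210000000 m/s = 20000 μs.
Plus processing delay 0.27 ms = 270 μs.
Total = 20270 μs.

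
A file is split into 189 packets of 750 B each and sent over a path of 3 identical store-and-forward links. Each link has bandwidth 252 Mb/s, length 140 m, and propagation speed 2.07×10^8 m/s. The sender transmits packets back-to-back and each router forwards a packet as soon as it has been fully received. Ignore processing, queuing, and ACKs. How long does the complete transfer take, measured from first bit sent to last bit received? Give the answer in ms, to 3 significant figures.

Per-hop transmission t_tx = L/R = 6000/252000000 = 0.0238095 ms.
Per-hop propagation t_prop = 140/2.07e+08 = 0.000676329 ms.
Pipeline fill: first packet needs 3·t_tx to clear all hops; remaining 188 packets each add one t_tx.
Total = (3+189-1)·t_tx + 3·t_prop = 191·0.0238095 + 3·0.000676329 = 4.55 ms.

4.55 ms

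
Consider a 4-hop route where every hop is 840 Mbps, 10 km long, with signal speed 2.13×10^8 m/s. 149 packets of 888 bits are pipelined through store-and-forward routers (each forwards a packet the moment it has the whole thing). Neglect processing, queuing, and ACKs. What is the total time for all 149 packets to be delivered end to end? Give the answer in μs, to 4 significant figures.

348.5 μs

Per-hop transmission t_tx = L/R = 888/840000000 = 1.05714 μs.
Per-hop propagation t_prop = 10000/213000000 = 46.9484 μs.
Pipeline fill: first packet needs 4·t_tx to clear all hops; remaining 148 packets each add one t_tx.
Total = (4+149-1)·t_tx + 4·t_prop = 152·1.05714 + 4·46.9484 = 348.5 μs.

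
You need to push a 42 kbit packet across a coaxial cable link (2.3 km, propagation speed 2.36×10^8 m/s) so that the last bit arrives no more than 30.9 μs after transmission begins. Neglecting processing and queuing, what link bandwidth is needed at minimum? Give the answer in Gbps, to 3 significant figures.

1.99 Gbps

Propagation delay = 2300 / 236000000 = 9.74576 μs.
Transmission budget = 30.9 − 9.74576 = 21.1542 μs.
R ≥ L / t_tx = 42000 bits / 2.11542e-05 s = 1.99 Gbps.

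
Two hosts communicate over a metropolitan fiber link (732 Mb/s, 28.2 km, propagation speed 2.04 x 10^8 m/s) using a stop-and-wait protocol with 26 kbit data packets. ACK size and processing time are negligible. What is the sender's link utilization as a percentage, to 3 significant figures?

11.4 %

t_tx = L/R = 26000/732000000 = 3.55191e-05 s.
t_prop = 28200/204000000 = 0.000138235 s; RTT = 0.000276471 s.
Cycle = t_tx + RTT = 0.00031199 s.
Utilization = t_tx / cycle = 3.55191e-05/0.00031199 = 11.4 %.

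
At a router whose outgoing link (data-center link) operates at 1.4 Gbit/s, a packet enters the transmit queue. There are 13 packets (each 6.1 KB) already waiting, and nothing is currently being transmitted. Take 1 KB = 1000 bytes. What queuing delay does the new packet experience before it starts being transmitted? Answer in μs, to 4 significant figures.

453.1 μs

Each queued packet: L/R = 48800/1400000000 = 34.8571 μs.
13 queued → 453.143 μs.
Queuing delay = 453.1 μs.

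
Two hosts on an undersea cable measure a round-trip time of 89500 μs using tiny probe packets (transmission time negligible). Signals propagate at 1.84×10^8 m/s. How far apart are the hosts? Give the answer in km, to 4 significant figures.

One-way propagation = RTT/2 = 44750 μs.
d = s × t = 184000000 × 0.04475 = 8234 km.

8234 km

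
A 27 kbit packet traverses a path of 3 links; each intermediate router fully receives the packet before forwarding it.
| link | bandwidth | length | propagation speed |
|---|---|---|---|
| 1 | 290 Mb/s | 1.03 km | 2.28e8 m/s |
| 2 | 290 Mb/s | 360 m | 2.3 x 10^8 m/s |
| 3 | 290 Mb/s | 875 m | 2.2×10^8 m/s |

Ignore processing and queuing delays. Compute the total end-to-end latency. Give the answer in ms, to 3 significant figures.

0.289 ms

L = 27000 bits.
Transmission delay per hop = L/R = 27000/290000000 = 0.0931034 ms; 3 hops → 0.27931 ms.
Propagation delays (d/s per hop): 0.00451754, 0.00156522, 0.00397727 ms; sum = 0.01006 ms.
End-to-end = 0.289 ms.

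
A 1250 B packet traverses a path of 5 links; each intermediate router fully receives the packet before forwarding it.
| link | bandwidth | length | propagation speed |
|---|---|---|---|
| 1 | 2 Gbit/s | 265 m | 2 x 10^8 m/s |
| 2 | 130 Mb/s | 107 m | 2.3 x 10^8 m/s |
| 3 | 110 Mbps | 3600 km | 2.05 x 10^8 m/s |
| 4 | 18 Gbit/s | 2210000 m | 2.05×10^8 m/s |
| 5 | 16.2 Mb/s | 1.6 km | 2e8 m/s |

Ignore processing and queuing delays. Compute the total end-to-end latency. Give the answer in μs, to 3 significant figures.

L = 1250 × 8 = 10000 bits.
Transmission delays (L/R per hop): 5, 76.9231, 90.9091, 0.555556, 617.284 μs; sum = 790.672 μs.
Propagation delays (d/s per hop): 1.325, 0.465217, 17561, 10780.5, 8 μs; sum = 28351.3 μs.
End-to-end = 29100 μs.

29100 μs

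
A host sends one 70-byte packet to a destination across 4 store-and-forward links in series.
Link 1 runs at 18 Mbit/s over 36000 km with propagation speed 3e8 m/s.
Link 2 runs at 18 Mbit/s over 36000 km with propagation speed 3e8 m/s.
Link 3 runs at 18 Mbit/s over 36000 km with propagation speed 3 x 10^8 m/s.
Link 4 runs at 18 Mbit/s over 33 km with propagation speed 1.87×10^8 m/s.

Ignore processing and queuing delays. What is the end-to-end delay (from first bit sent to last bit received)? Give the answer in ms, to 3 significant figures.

360 ms

L = 70 × 8 = 560 bits.
Transmission delay per hop = L/R = 560/18000000 = 0.0311111 ms; 4 hops → 0.124444 ms.
Propagation delays (d/s per hop): 120, 120, 120, 0.176471 ms; sum = 360.176 ms.
End-to-end = 360 ms.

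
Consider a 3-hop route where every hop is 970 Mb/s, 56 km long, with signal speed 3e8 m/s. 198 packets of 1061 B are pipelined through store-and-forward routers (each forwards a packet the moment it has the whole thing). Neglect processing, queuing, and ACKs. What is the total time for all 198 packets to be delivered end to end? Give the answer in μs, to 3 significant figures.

Per-hop transmission t_tx = L/R = 8488/970000000 = 8.75052 μs.
Per-hop propagation t_prop = 56000/300000000 = 186.667 μs.
Pipeline fill: first packet needs 3·t_tx to clear all hops; remaining 197 packets each add one t_tx.
Total = (3+198-1)·t_tx + 3·t_prop = 200·8.75052 + 3·186.667 = 2310 μs.

2310 μs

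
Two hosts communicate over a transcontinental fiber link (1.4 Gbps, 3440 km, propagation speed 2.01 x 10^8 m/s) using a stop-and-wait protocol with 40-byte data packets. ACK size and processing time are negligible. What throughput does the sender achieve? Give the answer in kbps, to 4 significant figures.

9.349 kbps

t_tx = L/R = 320/1400000000 = 2.28571e-07 s.
t_prop = 3440000/2.01e+08 = 0.0171144 s; RTT = 0.0342289 s.
Cycle = t_tx + RTT = 0.0342291 s.
Throughput = L / cycle = 320 / 0.0342291 = 9.349 kbps.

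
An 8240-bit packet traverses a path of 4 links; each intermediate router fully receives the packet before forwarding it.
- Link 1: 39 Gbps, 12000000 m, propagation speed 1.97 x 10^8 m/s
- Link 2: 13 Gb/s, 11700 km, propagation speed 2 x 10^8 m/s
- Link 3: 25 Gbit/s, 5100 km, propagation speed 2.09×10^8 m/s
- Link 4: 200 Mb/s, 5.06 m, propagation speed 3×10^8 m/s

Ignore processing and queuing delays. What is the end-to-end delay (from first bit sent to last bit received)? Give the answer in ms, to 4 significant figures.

143.9 ms

Transmission delays (L/R per hop): 0.000211282, 0.000633846, 0.0003296, 0.0412 ms; sum = 0.0423747 ms.
Propagation delays (d/s per hop): 60.9137, 58.5, 24.4019, 1.68667e-05 ms; sum = 143.816 ms.
End-to-end = 143.9 ms.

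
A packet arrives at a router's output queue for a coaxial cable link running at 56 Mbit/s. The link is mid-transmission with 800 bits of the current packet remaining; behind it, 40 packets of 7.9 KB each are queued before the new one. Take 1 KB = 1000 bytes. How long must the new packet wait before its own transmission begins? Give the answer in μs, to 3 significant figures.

Each queued packet: L/R = 63200/56000000 = 1128.57 μs.
40 queued → 45142.9 μs.
Plus remaining 800 bits of current packet: 14.2857 μs.
Queuing delay = 45200 μs.

45200 μs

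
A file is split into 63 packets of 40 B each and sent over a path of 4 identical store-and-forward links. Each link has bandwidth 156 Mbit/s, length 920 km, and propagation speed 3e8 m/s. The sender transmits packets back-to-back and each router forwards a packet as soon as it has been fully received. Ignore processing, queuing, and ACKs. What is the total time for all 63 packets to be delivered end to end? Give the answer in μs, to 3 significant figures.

Per-hop transmission t_tx = L/R = 320/156000000 = 2.05128 μs.
Per-hop propagation t_prop = 920000/300000000 = 3066.67 μs.
Pipeline fill: first packet needs 4·t_tx to clear all hops; remaining 62 packets each add one t_tx.
Total = (4+63-1)·t_tx + 4·t_prop = 66·2.05128 + 4·3066.67 = 12400 μs.

12400 μs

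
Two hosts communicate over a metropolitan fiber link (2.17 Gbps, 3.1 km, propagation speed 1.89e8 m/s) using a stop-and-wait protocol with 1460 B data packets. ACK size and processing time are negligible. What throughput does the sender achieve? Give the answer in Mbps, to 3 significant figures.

306 Mbps

t_tx = L/R = 11680/2170000000 = 5.38249e-06 s.
t_prop = 3100/189000000 = 1.64021e-05 s; RTT = 3.28042e-05 s.
Cycle = t_tx + RTT = 3.81867e-05 s.
Throughput = L / cycle = 11680 / 3.81867e-05 = 306 Mbps.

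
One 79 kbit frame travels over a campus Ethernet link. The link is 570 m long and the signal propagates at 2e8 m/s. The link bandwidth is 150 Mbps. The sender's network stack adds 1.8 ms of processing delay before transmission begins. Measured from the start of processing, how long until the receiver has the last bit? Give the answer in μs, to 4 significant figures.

2330 μs

L = 79000 bits.
Transmission delay = L/R = 79000 / 150000000 = 526.667 μs.
Propagation delay = d/s = 570 m / 200000000 m/s = 2.85 μs.
Plus processing delay 1.8 ms = 1800 μs.
Total = 2330 μs.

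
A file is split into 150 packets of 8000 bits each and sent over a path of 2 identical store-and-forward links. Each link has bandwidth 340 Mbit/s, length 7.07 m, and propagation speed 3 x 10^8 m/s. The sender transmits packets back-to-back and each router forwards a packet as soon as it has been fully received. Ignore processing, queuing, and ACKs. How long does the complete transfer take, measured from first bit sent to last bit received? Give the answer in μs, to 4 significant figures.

3553 μs

Per-hop transmission t_tx = L/R = 8000/340000000 = 23.5294 μs.
Per-hop propagation t_prop = 7.07/300000000 = 0.0235667 μs.
Pipeline fill: first packet needs 2·t_tx to clear all hops; remaining 149 packets each add one t_tx.
Total = (2+150-1)·t_tx + 2·t_prop = 151·23.5294 + 2·0.0235667 = 3553 μs.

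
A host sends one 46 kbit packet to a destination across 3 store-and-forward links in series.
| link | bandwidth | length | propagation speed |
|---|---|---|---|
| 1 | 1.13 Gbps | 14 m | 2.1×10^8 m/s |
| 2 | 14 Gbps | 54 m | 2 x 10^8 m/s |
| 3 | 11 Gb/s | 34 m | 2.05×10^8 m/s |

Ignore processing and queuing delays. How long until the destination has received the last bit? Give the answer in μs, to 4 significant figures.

48.68 μs

L = 46000 bits.
Transmission delays (L/R per hop): 40.708, 3.28571, 4.18182 μs; sum = 48.1755 μs.
Propagation delays (d/s per hop): 0.0666667, 0.27, 0.165854 μs; sum = 0.50252 μs.
End-to-end = 48.68 μs.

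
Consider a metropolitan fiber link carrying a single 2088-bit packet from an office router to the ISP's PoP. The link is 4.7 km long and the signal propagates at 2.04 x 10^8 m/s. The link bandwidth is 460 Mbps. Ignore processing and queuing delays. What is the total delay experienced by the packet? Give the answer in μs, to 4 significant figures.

Transmission delay = L/R = 2088 / 460000000 = 4.53913 μs.
Propagation delay = d/s = 4700 m / 204000000 m/s = 23.0392 μs.
Total = 27.58 μs.

27.58 μs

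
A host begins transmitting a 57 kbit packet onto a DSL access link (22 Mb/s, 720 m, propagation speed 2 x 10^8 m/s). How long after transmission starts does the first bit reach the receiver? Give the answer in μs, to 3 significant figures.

3.60 μs

First bit experiences only propagation delay: d/s = 720/200000000 = 3.60 μs.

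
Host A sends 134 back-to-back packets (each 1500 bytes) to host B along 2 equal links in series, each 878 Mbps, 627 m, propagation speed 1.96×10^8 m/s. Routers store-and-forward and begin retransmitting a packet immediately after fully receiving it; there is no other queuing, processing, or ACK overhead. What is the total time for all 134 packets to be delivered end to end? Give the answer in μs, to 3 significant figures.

1850 μs

Per-hop transmission t_tx = L/R = 12000/878000000 = 13.6674 μs.
Per-hop propagation t_prop = 627/196000000 = 3.19898 μs.
Pipeline fill: first packet needs 2·t_tx to clear all hops; remaining 133 packets each add one t_tx.
Total = (2+134-1)·t_tx + 2·t_prop = 135·13.6674 + 2·3.19898 = 1850 μs.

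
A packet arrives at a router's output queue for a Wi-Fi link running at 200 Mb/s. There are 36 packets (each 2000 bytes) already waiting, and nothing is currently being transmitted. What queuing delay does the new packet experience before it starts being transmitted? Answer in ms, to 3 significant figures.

Each queued packet: L/R = 16000/200000000 = 0.08 ms.
36 queued → 2.88 ms.
Queuing delay = 2.88 ms.

2.88 ms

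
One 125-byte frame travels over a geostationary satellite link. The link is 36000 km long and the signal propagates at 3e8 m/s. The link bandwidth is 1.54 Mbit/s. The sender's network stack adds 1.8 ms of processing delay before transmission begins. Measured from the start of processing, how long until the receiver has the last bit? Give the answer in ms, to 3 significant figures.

122 ms

L = 125 × 8 = 1000 bits.
Transmission delay = L/R = 1000 / 1540000 = 0.649351 ms.
Propagation delay = d/s = 36000000 m / 300000000 m/s = 120 ms.
Plus processing delay 1.8 ms = 1.8 ms.
Total = 122 ms.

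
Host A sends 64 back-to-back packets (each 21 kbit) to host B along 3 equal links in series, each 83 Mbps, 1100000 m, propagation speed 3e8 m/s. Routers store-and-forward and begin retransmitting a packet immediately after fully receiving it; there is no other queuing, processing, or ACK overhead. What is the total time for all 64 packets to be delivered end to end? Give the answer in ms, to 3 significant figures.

Per-hop transmission t_tx = L/R = 21000/83000000 = 0.253012 ms.
Per-hop propagation t_prop = 1100000/300000000 = 3.66667 ms.
Pipeline fill: first packet needs 3·t_tx to clear all hops; remaining 63 packets each add one t_tx.
Total = (3+64-1)·t_tx + 3·t_prop = 66·0.253012 + 3·3.66667 = 27.7 ms.

27.7 ms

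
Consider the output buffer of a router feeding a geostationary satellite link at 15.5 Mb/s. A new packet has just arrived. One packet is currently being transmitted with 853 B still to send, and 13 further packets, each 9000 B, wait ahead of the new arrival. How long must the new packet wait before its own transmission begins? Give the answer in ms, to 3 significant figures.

60.8 ms

Each queued packet: L/R = 72000/15500000 = 4.64516 ms.
13 queued → 60.3871 ms.
Plus remaining 6824 bits of current packet: 0.440258 ms.
Queuing delay = 60.8 ms.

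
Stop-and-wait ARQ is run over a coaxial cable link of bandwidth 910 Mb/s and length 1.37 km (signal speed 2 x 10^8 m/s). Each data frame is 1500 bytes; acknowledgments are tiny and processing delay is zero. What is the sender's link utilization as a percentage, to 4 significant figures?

t_tx = L/R = 12000/910000000 = 1.31868e-05 s.
t_prop = 1370/200000000 = 6.85e-06 s; RTT = 1.37e-05 s.
Cycle = t_tx + RTT = 2.68868e-05 s.
Utilization = t_tx / cycle = 1.31868e-05/2.68868e-05 = 49.05 %.

49.05 %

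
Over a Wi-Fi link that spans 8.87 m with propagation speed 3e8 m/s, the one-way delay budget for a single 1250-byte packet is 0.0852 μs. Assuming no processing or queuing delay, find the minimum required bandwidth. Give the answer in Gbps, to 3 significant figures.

180 Gbps

L = 10000 bits.
Propagation delay = 8.87 / 300000000 = 0.0295667 μs.
Transmission budget = 0.0852 − 0.0295667 = 0.0556333 μs.
R ≥ L / t_tx = 10000 bits / 5.56333e-08 s = 180 Gbps.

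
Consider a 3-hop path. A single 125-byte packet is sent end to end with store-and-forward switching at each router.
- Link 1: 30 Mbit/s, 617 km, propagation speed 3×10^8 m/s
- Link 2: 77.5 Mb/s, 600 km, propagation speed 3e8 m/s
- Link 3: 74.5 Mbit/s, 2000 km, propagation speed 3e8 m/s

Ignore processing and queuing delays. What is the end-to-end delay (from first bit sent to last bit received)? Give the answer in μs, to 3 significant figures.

L = 125 × 8 = 1000 bits.
Transmission delays (L/R per hop): 33.3333, 12.9032, 13.4228 μs; sum = 59.6594 μs.
Propagation delays (d/s per hop): 2056.67, 2000, 6666.67 μs; sum = 10723.3 μs.
End-to-end = 10800 μs.

10800 μs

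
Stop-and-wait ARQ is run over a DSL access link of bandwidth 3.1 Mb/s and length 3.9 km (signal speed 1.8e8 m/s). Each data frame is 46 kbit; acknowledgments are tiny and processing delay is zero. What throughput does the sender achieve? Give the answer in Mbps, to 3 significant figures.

3.09 Mbps

t_tx = L/R = 46000/3100000 = 0.0148387 s.
t_prop = 3900/180000000 = 2.16667e-05 s; RTT = 4.33333e-05 s.
Cycle = t_tx + RTT = 0.014882 s.
Throughput = L / cycle = 46000 / 0.014882 = 3.09 Mbps.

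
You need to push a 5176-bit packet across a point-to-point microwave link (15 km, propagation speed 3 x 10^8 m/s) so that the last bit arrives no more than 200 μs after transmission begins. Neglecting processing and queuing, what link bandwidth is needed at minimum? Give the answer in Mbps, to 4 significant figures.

34.51 Mbps

Propagation delay = 15000 / 300000000 = 50 μs.
Transmission budget = 200 − 50 = 150 μs.
R ≥ L / t_tx = 5176 bits / 0.00015 s = 34.51 Mbps.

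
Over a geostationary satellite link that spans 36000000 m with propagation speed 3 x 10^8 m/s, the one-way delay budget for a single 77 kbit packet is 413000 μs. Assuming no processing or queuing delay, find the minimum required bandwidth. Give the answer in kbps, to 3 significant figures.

Propagation delay = 36000000 / 300000000 = 120000 μs.
Transmission budget = 413000 − 120000 = 293000 μs.
R ≥ L / t_tx = 77000 bits / 0.293 s = 263 kbps.

263 kbps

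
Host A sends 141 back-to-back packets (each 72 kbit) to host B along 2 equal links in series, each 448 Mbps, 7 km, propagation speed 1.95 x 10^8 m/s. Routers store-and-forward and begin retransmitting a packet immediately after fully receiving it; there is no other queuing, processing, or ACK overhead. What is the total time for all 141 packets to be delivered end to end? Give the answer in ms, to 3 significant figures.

22.9 ms

Per-hop transmission t_tx = L/R = 72000/448000000 = 0.160714 ms.
Per-hop propagation t_prop = 7000/195000000 = 0.0358974 ms.
Pipeline fill: first packet needs 2·t_tx to clear all hops; remaining 140 packets each add one t_tx.
Total = (2+141-1)·t_tx + 2·t_prop = 142·0.160714 + 2·0.0358974 = 22.9 ms.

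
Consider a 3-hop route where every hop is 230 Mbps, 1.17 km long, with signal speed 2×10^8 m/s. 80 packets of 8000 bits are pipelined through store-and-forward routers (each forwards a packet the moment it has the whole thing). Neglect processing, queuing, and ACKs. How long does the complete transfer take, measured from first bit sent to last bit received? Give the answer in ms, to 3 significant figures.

Per-hop transmission t_tx = L/R = 8000/230000000 = 0.0347826 ms.
Per-hop propagation t_prop = 1170/200000000 = 0.00585 ms.
Pipeline fill: first packet needs 3·t_tx to clear all hops; remaining 79 packets each add one t_tx.
Total = (3+80-1)·t_tx + 3·t_prop = 82·0.0347826 + 3·0.00585 = 2.87 ms.

2.87 ms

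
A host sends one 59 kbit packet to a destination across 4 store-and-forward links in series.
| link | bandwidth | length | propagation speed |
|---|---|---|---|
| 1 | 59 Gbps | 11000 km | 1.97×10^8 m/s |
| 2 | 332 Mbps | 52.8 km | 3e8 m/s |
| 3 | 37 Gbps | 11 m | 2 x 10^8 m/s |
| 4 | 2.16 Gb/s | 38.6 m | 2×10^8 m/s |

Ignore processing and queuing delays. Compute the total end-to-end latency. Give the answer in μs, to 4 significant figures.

L = 59000 bits.
Transmission delays (L/R per hop): 1, 177.711, 1.59459, 27.3148 μs; sum = 207.62 μs.
Propagation delays (d/s per hop): 55837.6, 176, 0.055, 0.193 μs; sum = 56013.8 μs.
End-to-end = 56220 μs.

56220 μs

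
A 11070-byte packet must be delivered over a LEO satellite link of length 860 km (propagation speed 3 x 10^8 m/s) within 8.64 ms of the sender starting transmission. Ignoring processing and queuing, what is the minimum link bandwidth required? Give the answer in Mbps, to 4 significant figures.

15.34 Mbps

L = 88560 bits.
Propagation delay = 860000 / 300000000 = 2.86667 ms.
Transmission budget = 8.64 − 2.86667 = 5.77333 ms.
R ≥ L / t_tx = 88560 bits / 0.00577333 s = 15.34 Mbps.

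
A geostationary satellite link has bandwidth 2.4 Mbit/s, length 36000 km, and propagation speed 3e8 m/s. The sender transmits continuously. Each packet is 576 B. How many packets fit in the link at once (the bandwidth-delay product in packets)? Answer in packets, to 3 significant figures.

62.5 packets

Propagation delay = 36000000 / 300000000 = 0.12 s.
BDP = R × t_prop = 2400000 × 0.12 = 288000 bits.
In packets of 4608 bits: 62.5 packets.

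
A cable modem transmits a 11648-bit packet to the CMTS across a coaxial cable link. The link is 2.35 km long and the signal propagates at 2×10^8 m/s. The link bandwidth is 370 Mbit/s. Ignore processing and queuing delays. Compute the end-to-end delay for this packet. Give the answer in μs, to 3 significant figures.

43.2 μs

Transmission delay = L/R = 11648 / 370000000 = 31.4811 μs.
Propagation delay = d/s = 2350 m / 200000000 m/s = 11.75 μs.
Total = 43.2 μs.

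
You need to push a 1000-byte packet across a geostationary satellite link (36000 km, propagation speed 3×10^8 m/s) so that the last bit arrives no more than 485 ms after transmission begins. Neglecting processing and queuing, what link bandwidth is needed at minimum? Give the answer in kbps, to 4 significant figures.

L = 8000 bits.
Propagation delay = 36000000 / 300000000 = 120 ms.
Transmission budget = 485 − 120 = 365 ms.
R ≥ L / t_tx = 8000 bits / 0.365 s = 21.92 kbps.

21.92 kbps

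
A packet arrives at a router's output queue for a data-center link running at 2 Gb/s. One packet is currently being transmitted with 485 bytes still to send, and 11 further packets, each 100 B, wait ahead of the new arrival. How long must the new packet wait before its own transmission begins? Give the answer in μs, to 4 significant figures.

Each queued packet: L/R = 800/2000000000 = 0.4 μs.
11 queued → 4.4 μs.
Plus remaining 3880 bits of current packet: 1.94 μs.
Queuing delay = 6.340 μs.

6.340 μs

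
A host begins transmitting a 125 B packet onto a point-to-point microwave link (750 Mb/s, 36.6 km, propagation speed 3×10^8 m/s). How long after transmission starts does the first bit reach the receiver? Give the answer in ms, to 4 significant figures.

First bit experiences only propagation delay: d/s = 36600/300000000 = 0.1220 ms.

0.1220 ms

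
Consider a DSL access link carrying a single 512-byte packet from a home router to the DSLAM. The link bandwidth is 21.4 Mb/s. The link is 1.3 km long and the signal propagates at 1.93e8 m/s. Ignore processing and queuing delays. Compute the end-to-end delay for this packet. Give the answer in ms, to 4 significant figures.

0.1981 ms

L = 512 × 8 = 4096 bits.
Transmission delay = L/R = 4096 / 21400000 = 0.191402 ms.
Propagation delay = d/s = 1300 m / 193000000 m/s = 0.00673575 ms.
Total = 0.1981 ms.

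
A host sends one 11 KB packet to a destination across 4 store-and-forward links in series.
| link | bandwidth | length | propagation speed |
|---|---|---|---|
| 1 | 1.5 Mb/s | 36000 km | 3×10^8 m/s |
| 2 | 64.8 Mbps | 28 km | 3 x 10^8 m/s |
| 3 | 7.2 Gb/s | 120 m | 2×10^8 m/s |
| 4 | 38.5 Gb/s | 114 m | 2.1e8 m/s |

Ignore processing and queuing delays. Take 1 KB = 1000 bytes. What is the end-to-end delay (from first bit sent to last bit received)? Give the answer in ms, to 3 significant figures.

L = 88000 bits.
Transmission delays (L/R per hop): 58.6667, 1.35802, 0.0122222, 0.00228571 ms; sum = 60.0392 ms.
Propagation delays (d/s per hop): 120, 0.0933333, 0.0006, 0.000542857 ms; sum = 120.094 ms.
End-to-end = 180 ms.

180 ms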